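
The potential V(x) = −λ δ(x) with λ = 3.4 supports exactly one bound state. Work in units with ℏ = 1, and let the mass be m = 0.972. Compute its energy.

E = -5.62

For x ≠ 0 the bound state is ψ ∝ e^{−κ|x|}; integrating the TISE across the delta gives the cusp condition 2κ = 2mλ/ℏ², so κ = 3.305.
Then E = −ℏ²κ²/(2m) = −mλ²/(2ℏ²) = -5.618.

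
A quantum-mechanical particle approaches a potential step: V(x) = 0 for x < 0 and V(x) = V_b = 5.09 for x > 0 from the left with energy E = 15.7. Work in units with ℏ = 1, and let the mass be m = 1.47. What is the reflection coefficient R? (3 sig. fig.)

R = 0.00954

On each side the TISE gives plane waves with k = √(2m(E − V))/ℏ: k₁ = √(2·1.47·15.7) = 6.794, k₂ = √(2·1.47·10.61) = 5.585.
Continuity of ψ and ψ′ at the step yields the reflection amplitude r = (k₁ − k₂)/(k₁ + k₂) = 0.09765; thus R = |r|² = 0.009536, T = 0.9905.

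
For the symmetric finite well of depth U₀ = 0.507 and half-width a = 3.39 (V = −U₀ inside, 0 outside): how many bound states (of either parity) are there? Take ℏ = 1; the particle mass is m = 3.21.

Define the well-strength parameter z₀ = (a/ℏ)√(2mU₀) = 3.39 × √(2·3.21·0.507) = 6.116.
The even/odd transcendental equations gain one root per π/2 in z₀, giving N = 1 + ⌊2z₀/π⌋ = 1 + ⌊3.894⌋ = 4.

N = 4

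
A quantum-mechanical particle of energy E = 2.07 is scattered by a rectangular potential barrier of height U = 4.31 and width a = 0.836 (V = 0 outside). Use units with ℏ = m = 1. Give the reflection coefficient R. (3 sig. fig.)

R = 0.890

Since E < U the interior solution is evanescent with decay constant κ = √(2m(U − E))/ℏ = 2.117.
κa = 1.769, sinh(κa) = 2.849.
Matching ψ, ψ′ at both faces gives T = [1 + U² sinh²(κa) / (4E(U − E))]⁻¹ = 1/9.128 = 0.110.
R = 1 − T = 0.890.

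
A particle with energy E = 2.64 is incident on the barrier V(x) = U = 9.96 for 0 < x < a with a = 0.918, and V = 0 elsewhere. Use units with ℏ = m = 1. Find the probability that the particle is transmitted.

Since E < U the interior solution is evanescent with decay constant κ = √(2m(U − E))/ℏ = 3.826.
κa = 3.512, sinh(κa) = 16.75.
The exact tunnelling result is T⁻¹ = 1 + U² sinh²(κa) / [4E(U − E)] = 361.1, so T = 0.00277.

T = 0.00277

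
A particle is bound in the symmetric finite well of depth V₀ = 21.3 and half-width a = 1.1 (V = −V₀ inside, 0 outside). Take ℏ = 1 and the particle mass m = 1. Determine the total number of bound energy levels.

N = 5

Define the well-strength parameter z₀ = (a/ℏ)√(2mV₀) = 1.1 × √(2·1·21.3) = 7.180.
The even/odd transcendental equations gain one root per π/2 in z₀, giving N = 1 + ⌊2z₀/π⌋ = 1 + ⌊4.571⌋ = 5.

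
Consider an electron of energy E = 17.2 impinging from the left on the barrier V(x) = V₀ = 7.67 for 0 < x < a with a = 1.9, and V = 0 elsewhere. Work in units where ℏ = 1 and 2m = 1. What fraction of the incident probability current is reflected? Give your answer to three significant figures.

E > V₀: inside the barrier k₂ = √(2m(E − V₀))/ℏ = 3.087, k₂a = 5.865.
T = [1 + V₀² sin²(k₂a) / (4E(E − V₀))]⁻¹ = 1/1.015 = 0.985.
R = 1 − T = 0.0146.

R = 0.0146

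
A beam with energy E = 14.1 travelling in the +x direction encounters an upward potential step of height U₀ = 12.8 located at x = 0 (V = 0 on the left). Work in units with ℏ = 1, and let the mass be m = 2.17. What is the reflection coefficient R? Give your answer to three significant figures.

The wavenumbers are k₁ = √(2mE)/ℏ = 7.823 on the left and k₂ = √(2m(E − U₀))/ℏ = 2.375 on the right.
Matching ψ and ψ′ at x = 0 gives r = (k₁ − k₂)/(k₁ + k₂), so R = r² = 0.2853 and T = 1 − R = 0.7147.

R = 0.285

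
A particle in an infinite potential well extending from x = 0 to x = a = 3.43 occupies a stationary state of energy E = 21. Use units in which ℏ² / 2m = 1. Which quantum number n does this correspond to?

n = 5

From E_n = n²π²ℏ²/(2ma²) invert to n = √(2ma²E)/(πℏ).
n = (3.43/π) × √(2 × 0.5 × 21) = 5.003 → n = 5.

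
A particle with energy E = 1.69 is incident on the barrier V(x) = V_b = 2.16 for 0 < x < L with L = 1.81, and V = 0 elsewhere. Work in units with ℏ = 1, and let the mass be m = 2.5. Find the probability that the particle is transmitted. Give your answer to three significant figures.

T = 0.0106

Since E < V_b the interior solution is evanescent with decay constant κ = √(2m(V_b − E))/ℏ = 1.533.
κL = 2.775, sinh(κL) = 7.986.
Matching ψ, ψ′ at both faces gives T = [1 + V_b² sinh²(κL) / (4E(V_b − E))]⁻¹ = 1/94.64 = 0.0106.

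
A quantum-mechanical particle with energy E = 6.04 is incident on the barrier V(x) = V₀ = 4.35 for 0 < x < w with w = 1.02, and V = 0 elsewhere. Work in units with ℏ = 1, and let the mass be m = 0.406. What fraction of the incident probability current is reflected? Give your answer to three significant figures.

E > V₀: inside the barrier k₂ = √(2m(E − V₀))/ℏ = 1.171, k₂w = 1.195.
T = [1 + V₀² sin²(k₂w) / (4E(E − V₀))]⁻¹ = 1/1.401 = 0.714.
R = 1 − T = 0.286.

R = 0.286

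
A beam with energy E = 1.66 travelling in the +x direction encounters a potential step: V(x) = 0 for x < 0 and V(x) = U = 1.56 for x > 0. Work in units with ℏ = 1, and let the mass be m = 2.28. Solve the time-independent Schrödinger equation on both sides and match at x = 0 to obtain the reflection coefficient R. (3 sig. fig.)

R = 0.367

On each side the TISE gives plane waves with k = √(2m(E − V))/ℏ: k₁ = √(2·2.28·1.66) = 2.751, k₂ = √(2·2.28·0.1) = 0.6753.
Continuity of ψ and ψ′ at the step yields the reflection amplitude r = (k₁ − k₂)/(k₁ + k₂) = 0.6059; thus R = |r|² = 0.3671, T = 0.6329.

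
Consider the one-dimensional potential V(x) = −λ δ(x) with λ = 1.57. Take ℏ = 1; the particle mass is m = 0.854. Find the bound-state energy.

E = -1.05

The bound state is ψ(x) = √κ e^{−κ|x|}. The derivative jump ψ'(0⁺) − ψ'(0⁻) = −(2mλ/ℏ²)ψ(0) fixes κ = mλ/ℏ² = 1.341.
Then E = −ℏ²κ²/(2m) = −mλ²/(2ℏ²) = -1.053.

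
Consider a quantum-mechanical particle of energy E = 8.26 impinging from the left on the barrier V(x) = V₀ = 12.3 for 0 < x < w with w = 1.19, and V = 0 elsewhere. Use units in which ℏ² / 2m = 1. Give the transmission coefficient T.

T = 0.0291

Since E < V₀ the interior solution is evanescent with decay constant κ = √(2m(V₀ − E))/ℏ = 2.010.
κw = 2.392, sinh(κw) = 5.421.
Matching ψ, ψ′ at both faces gives T = [1 + V₀² sinh²(κw) / (4E(V₀ − E))]⁻¹ = 1/34.31 = 0.0291.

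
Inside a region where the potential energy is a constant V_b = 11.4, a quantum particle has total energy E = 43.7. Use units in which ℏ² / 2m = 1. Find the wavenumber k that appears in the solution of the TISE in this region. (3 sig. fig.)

With E > V_b the solution is oscillatory, ψ ∝ e^{±ikx} with k = √(2m(E − V_b))/ℏ.
k = √(2 × 0.5 × 32.3) = 5.683.

k = 5.68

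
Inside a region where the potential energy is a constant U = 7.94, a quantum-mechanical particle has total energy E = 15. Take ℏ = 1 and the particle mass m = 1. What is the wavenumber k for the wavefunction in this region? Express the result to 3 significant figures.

With E > U the solution is oscillatory, ψ ∝ e^{±ikx} with k = √(2m(E − U))/ℏ.
k = √(2 × 1 × 7.06) = 3.758.

k = 3.76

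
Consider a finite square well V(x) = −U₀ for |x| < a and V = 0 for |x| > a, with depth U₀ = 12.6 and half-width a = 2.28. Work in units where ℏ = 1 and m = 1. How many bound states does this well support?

Define the well-strength parameter z₀ = (a/ℏ)√(2mU₀) = 2.28 × √(2·1·12.6) = 11.45.
The even/odd transcendental equations gain one root per π/2 in z₀, giving N = 1 + ⌊2z₀/π⌋ = 1 + ⌊7.286⌋ = 8.

N = 8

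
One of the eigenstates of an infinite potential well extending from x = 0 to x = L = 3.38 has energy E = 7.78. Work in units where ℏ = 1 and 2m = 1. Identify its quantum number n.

For an infinite well E_n = n²π²ℏ²/(2mL²), so n = (L/πℏ)√(2mE).
n = (3.38/π) × √(2 × 0.5 × 7.78) = 3.001 → n = 3.

n = 3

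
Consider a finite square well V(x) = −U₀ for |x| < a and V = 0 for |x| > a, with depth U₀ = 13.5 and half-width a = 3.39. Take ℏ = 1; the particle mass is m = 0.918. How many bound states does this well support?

N = 11

Define the well-strength parameter z₀ = (a/ℏ)√(2mU₀) = 3.39 × √(2·0.918·13.5) = 16.88.
The even/odd transcendental equations gain one root per π/2 in z₀, giving N = 1 + ⌊2z₀/π⌋ = 1 + ⌊10.74⌋ = 11.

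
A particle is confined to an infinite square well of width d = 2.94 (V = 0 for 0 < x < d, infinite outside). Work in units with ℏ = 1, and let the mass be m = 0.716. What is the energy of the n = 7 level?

The infinite-well eigenfunctions ψ_n = √(2/d) sin(nπx/d) vanish at both walls, giving E_n = n²π²ℏ²/(2md²).
E_7 = 7² × π² / (2 × 0.716 × 2.94²) = 39.07.

E = 39.1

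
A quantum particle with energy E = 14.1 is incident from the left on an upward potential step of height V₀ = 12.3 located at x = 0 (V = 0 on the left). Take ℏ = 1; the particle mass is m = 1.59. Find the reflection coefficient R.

The wavenumbers are k₁ = √(2mE)/ℏ = 6.696 on the left and k₂ = √(2m(E − V₀))/ℏ = 2.392 on the right.
Continuity of ψ and ψ′ at the step yields the reflection amplitude r = (k₁ − k₂)/(k₁ + k₂) = 0.4735; thus R = |r|² = 0.2242, T = 0.7758.

R = 0.224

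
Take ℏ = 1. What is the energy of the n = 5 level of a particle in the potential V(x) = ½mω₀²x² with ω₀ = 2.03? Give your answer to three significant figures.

Using E_n = (n + ½)ℏω₀: E_5 = 5.5 × 2.03 = 11.17.

E = 11.2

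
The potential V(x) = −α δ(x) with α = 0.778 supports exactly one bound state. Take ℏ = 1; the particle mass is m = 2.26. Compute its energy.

E = -0.684

For x ≠ 0 the bound state is ψ ∝ e^{−κ|x|}; integrating the TISE across the delta gives the cusp condition 2κ = 2mα/ℏ², so κ = 1.758.
Then E = −ℏ²κ²/(2m) = −mα²/(2ℏ²) = -0.6840.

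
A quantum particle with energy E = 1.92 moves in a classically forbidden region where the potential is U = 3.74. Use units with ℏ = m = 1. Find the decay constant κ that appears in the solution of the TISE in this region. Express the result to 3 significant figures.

κ = 1.91

Since E < U the TISE in this region is ψ'' = κ²ψ with κ = √(2m(U − E))/ℏ.
κ = √(2 × 1 × 1.82) = 1.908.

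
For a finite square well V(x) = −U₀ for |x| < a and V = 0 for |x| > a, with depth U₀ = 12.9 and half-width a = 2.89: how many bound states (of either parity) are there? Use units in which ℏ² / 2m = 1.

Define the well-strength parameter z₀ = (a/ℏ)√(2mU₀) = 2.89 × √(2·0.5·12.9) = 10.38.
The even/odd transcendental equations gain one root per π/2 in z₀, giving N = 1 + ⌊2z₀/π⌋ = 1 + ⌊6.608⌋ = 7.

N = 7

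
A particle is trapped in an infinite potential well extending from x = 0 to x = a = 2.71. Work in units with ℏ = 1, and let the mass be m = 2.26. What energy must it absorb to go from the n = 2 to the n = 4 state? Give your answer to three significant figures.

ΔE = 3.57

E_n = n²π²ℏ²/(2ma²), so ΔE = (4² − 2²) π²ℏ²/(2ma²).
ΔE = 12 × π² / (2 × 2.26 × 2.71²) = 3.568.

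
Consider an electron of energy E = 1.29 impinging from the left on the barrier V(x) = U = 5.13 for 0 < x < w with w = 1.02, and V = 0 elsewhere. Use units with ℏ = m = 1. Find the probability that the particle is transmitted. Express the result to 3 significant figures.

T = 0.0105

Since E < U the interior solution is evanescent with decay constant κ = √(2m(U − E))/ℏ = 2.771.
κw = 2.827, sinh(κw) = 8.415.
The exact tunnelling result is T⁻¹ = 1 + U² sinh²(κw) / [4E(U − E)] = 95.06, so T = 0.0105.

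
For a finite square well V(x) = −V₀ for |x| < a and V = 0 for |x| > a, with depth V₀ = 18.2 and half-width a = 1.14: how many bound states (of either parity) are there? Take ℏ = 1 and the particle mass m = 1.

The dimensionless depth is z₀ = a√(2mV₀)/ℏ = 1.14 × √(36.40) = 6.878.
A new bound state (alternating even/odd) appears each time z₀ passes a multiple of π/2, so N = ⌊2z₀/π⌋ + 1 = ⌊4.379⌋ + 1 = 5.

N = 5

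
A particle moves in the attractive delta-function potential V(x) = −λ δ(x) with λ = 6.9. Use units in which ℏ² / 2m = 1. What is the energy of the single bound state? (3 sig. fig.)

E = -11.9

The bound state is ψ(x) = √κ e^{−κ|x|}. The derivative jump ψ'(0⁺) − ψ'(0⁻) = −(2mλ/ℏ²)ψ(0) fixes κ = mλ/ℏ² = 3.450.
Then E = −ℏ²κ²/(2m) = −mλ²/(2ℏ²) = -11.90.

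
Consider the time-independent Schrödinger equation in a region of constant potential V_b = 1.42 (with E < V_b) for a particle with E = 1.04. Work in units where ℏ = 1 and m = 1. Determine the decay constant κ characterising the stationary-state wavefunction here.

Since E < V_b the TISE in this region is ψ'' = κ²ψ with κ = √(2m(V_b − E))/ℏ.
κ = √(2 × 1 × 0.38) = 0.8718.

κ = 0.872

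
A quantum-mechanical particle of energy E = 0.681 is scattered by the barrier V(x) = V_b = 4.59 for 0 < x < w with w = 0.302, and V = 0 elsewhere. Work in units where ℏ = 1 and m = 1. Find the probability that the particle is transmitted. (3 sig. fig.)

T = 0.360

Since E < V_b the interior solution is evanescent with decay constant κ = √(2m(V_b − E))/ℏ = 2.796.
κw = 0.8444, sinh(κw) = 0.9484.
Matching ψ, ψ′ at both faces gives T = [1 + V_b² sinh²(κw) / (4E(V_b − E))]⁻¹ = 1/2.780 = 0.360.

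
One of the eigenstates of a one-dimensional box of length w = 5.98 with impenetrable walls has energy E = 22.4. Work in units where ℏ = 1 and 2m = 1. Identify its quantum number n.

n = 9

From E_n = n²π²ℏ²/(2mw²) invert to n = √(2mw²E)/(πℏ).
n = (5.98/π) × √(2 × 0.5 × 22.4) = 9.009 → n = 9.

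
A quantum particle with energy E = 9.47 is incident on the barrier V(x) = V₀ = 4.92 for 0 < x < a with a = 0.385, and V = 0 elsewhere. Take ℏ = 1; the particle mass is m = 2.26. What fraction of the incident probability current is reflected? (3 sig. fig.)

Above the barrier the interior wavenumber is k₂ = √(2m(E − V₀))/ℏ = 4.535, giving phase k₂a = 1.746.
Matching at both interfaces gives T⁻¹ = 1 + V₀² sin²(k₂a) / [4E(E − V₀)] = 1.136, hence T = 0.880.
R = 1 − T = 0.120.

R = 0.120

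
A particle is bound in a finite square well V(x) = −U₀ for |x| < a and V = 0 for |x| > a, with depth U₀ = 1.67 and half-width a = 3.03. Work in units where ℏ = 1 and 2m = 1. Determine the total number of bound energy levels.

N = 3

The dimensionless depth is z₀ = a√(2mU₀)/ℏ = 3.03 × √(1.670) = 3.916.
The even/odd transcendental equations gain one root per π/2 in z₀, giving N = 1 + ⌊2z₀/π⌋ = 1 + ⌊2.493⌋ = 3.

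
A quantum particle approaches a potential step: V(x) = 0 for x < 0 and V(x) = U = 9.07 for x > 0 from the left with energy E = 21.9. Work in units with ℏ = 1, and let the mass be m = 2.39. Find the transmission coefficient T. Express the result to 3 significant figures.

T = 0.982

The wavenumbers are k₁ = √(2mE)/ℏ = 10.23 on the left and k₂ = √(2m(E − U))/ℏ = 7.831 on the right.
Matching ψ and ψ′ at x = 0 gives r = (k₁ − k₂)/(k₁ + k₂), so R = r² = 0.01766 and T = 1 − R = 0.9823.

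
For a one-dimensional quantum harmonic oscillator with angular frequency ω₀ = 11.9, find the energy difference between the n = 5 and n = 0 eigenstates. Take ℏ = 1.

ΔE = 59.5

E_n = ℏω₀(n + ½), so ΔE = (5 − 0) ℏω₀ = 5 × 11.9 = 59.50.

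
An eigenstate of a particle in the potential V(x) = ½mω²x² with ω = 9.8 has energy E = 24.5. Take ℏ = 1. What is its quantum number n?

E_n = ℏω(n + ½) ⇒ n = E/(ℏω) − ½ = 24.5/9.8 − 0.5 = 2.000 → n = 2.

n = 2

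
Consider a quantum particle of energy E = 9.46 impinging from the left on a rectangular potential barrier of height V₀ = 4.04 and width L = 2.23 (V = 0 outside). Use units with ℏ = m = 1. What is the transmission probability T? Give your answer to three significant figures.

T = 0.943

E > V₀: inside the barrier k₂ = √(2m(E − V₀))/ℏ = 3.292, k₂L = 7.342.
T = [1 + V₀² sin²(k₂L) / (4E(E − V₀))]⁻¹ = 1/1.060 = 0.943.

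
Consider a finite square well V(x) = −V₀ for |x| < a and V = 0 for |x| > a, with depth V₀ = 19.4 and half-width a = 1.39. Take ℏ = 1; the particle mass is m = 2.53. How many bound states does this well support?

Define the well-strength parameter z₀ = (a/ℏ)√(2mV₀) = 1.39 × √(2·2.53·19.4) = 13.77.
The even/odd transcendental equations gain one root per π/2 in z₀, giving N = 1 + ⌊2z₀/π⌋ = 1 + ⌊8.767⌋ = 9.

N = 9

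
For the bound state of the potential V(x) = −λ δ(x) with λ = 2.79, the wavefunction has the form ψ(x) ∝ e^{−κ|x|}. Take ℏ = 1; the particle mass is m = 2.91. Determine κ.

Integrate −(ℏ²/2m)ψ'' − λδ(x)ψ = Eψ from −ε to +ε: the ψ'' term gives ψ'(0⁺) − ψ'(0⁻) and the δ term gives −(2mλ/ℏ²)ψ(0).
With ψ ∝ e^{−κ|x|} this yields −2κ = −2mλ/ℏ², so κ = mλ/ℏ² = 8.119.

κ = 8.12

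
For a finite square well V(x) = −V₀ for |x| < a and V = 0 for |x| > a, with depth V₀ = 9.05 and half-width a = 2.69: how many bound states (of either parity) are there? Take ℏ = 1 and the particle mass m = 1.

Define the well-strength parameter z₀ = (a/ℏ)√(2mV₀) = 2.69 × √(2·1·9.05) = 11.44.
A new bound state (alternating even/odd) appears each time z₀ passes a multiple of π/2, so N = ⌊2z₀/π⌋ + 1 = ⌊7.286⌋ + 1 = 8.

N = 8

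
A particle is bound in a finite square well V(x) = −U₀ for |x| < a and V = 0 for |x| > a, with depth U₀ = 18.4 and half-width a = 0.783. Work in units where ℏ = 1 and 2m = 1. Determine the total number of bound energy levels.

N = 3

Define the well-strength parameter z₀ = (a/ℏ)√(2mU₀) = 0.783 × √(2·0.5·18.4) = 3.359.
A new bound state (alternating even/odd) appears each time z₀ passes a multiple of π/2, so N = ⌊2z₀/π⌋ + 1 = ⌊2.138⌋ + 1 = 3.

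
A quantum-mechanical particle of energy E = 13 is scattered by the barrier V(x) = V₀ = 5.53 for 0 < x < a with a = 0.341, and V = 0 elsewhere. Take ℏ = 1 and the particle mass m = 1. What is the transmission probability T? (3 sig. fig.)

Above the barrier the interior wavenumber is k₂ = √(2m(E − V₀))/ℏ = 3.865, giving phase k₂a = 1.318.
T = [1 + V₀² sin²(k₂a) / (4E(E − V₀))]⁻¹ = 1/1.074 = 0.931.

T = 0.931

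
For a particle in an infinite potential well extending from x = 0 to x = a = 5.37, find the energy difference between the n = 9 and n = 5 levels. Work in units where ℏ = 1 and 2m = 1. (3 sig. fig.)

ΔE = 19.2

E_n = n²π²ℏ²/(2ma²), so ΔE = (9² − 5²) π²ℏ²/(2ma²).
ΔE = 56 × π² / (2 × 0.5 × 5.37²) = 19.17.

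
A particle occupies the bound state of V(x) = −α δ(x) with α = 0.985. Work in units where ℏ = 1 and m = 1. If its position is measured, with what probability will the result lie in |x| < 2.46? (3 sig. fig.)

The normalised bound state is ψ = √κ e^{−κ|x|} with κ = mα/ℏ² = 0.9850.
P(|x| < d) = ∫_{−d}^{d} κ e^{−2κ|x|} dx = 1 − e^{−2κd} = 1 − e^{−4.846} = 0.9921.

P = 0.992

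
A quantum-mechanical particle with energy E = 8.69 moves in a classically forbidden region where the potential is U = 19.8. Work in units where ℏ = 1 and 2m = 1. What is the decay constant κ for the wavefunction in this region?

κ = 3.33

Since E < U the TISE in this region is ψ'' = κ²ψ with κ = √(2m(U − E))/ℏ.
κ = √(2 × 0.5 × 11.11) = 3.333.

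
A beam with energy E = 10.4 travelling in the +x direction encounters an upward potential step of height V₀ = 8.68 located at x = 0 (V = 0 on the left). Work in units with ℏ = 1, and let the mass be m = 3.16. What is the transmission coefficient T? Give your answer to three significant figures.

On each side the TISE gives plane waves with k = √(2m(E − V))/ℏ: k₁ = √(2·3.16·10.4) = 8.107, k₂ = √(2·3.16·1.72) = 3.297.
Continuity of ψ and ψ′ at the step yields the reflection amplitude r = (k₁ − k₂)/(k₁ + k₂) = 0.4218; thus R = |r|² = 0.1779, T = 0.8221.

T = 0.822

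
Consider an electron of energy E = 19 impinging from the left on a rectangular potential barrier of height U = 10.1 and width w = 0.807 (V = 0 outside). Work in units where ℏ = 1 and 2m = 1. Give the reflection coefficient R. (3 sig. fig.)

E > U: inside the barrier k₂ = √(2m(E − U))/ℏ = 2.983, k₂w = 2.408.
Matching at both interfaces gives T⁻¹ = 1 + U² sin²(k₂w) / [4E(E − U)] = 1.068, hence T = 0.937.
R = 1 − T = 0.0634.

R = 0.0634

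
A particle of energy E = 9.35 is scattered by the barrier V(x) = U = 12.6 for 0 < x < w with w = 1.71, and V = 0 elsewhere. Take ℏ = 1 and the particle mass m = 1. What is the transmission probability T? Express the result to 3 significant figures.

Since E < U the interior solution is evanescent with decay constant κ = √(2m(U − E))/ℏ = 2.550.
κw = 4.360, sinh(κw) = 39.11.
The exact tunnelling result is T⁻¹ = 1 + U² sinh²(κw) / [4E(U − E)] = 1999, so T = 0.000500.

T = 0.000500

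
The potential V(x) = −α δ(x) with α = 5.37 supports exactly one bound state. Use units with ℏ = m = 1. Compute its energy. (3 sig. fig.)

E = -14.4

For x ≠ 0 the bound state is ψ ∝ e^{−κ|x|}; integrating the TISE across the delta gives the cusp condition 2κ = 2mα/ℏ², so κ = 5.370.
Then E = −ℏ²κ²/(2m) = −mα²/(2ℏ²) = -14.42.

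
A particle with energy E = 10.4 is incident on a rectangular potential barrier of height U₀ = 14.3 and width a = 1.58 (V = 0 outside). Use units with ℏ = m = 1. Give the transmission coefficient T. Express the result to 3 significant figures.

T = 0.000466

Since E < U₀ the interior solution is evanescent with decay constant κ = √(2m(U₀ − E))/ℏ = 2.793.
κa = 4.413, sinh(κa) = 41.24.
Matching ψ, ψ′ at both faces gives T = [1 + U₀² sinh²(κa) / (4E(U₀ − E))]⁻¹ = 1/2145 = 0.000466.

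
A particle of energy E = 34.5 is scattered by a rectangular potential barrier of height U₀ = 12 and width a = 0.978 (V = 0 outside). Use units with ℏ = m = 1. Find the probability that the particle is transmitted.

T = 0.997

E > U₀: inside the barrier k₂ = √(2m(E − U₀))/ℏ = 6.708, k₂a = 6.561.
Matching at both interfaces gives T⁻¹ = 1 + U₀² sin²(k₂a) / [4E(E − U₀)] = 1.003, hence T = 0.997.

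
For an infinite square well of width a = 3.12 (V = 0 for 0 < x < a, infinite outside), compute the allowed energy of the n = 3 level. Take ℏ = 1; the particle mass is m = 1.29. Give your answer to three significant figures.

Requiring ψ(0) = ψ(a) = 0 quantises k = nπ/a, hence E_n = ℏ²k²/2m = n²π²ℏ²/(2ma²).
E_3 = 3² × π² / (2 × 1.29 × 3.12²) = 3.537.

E = 3.54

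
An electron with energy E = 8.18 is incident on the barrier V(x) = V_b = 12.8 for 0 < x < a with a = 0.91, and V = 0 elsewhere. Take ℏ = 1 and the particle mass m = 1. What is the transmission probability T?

E < V_b: inside the barrier ψ ∝ e^{±κx} with κ = √(2m(V_b − E))/ℏ = 3.040.
κa = 2.766, sinh(κa) = 7.917.
The exact tunnelling result is T⁻¹ = 1 + V_b² sinh²(κa) / [4E(V_b − E)] = 68.94, so T = 0.0145.

T = 0.0145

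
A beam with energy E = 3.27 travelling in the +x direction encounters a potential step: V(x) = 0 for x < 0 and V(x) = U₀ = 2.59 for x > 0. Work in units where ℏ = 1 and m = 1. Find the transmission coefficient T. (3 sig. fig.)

On each side the TISE gives plane waves with k = √(2m(E − V))/ℏ: k₁ = √(2·1·3.27) = 2.557, k₂ = √(2·1·0.68) = 1.166.
Matching ψ and ψ′ at x = 0 gives r = (k₁ − k₂)/(k₁ + k₂), so R = r² = 0.1396 and T = 1 − R = 0.8604.

T = 0.860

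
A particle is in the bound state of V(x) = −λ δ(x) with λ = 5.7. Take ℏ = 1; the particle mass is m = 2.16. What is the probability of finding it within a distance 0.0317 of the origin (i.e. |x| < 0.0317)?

The normalised bound state is ψ = √κ e^{−κ|x|} with κ = mλ/ℏ² = 12.31.
P(|x| < d) = ∫_{−d}^{d} κ e^{−2κ|x|} dx = 1 − e^{−2κd} = 1 − e^{−0.7806} = 0.5419.

P = 0.542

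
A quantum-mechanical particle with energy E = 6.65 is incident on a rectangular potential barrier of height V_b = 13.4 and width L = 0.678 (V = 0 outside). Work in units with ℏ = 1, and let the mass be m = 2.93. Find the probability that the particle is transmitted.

T = 0.000791

Since E < V_b the interior solution is evanescent with decay constant κ = √(2m(V_b − E))/ℏ = 6.289.
κL = 4.264, sinh(κL) = 35.54.
The exact tunnelling result is T⁻¹ = 1 + V_b² sinh²(κL) / [4E(V_b − E)] = 1264, so T = 0.000791.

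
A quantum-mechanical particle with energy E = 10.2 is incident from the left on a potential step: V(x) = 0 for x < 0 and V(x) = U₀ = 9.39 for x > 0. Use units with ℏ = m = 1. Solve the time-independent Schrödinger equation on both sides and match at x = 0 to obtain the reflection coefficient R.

On each side the TISE gives plane waves with k = √(2m(E − V))/ℏ: k₁ = √(2·1·10.2) = 4.517, k₂ = √(2·1·0.81) = 1.273.
Matching ψ and ψ′ at x = 0 gives r = (k₁ − k₂)/(k₁ + k₂), so R = r² = 0.3139 and T = 1 − R = 0.6861.

R = 0.314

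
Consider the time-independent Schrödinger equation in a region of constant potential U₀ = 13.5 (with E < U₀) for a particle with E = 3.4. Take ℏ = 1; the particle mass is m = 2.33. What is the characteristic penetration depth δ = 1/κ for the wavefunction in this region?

δ = 0.146

Since E < U₀ the TISE in this region is ψ'' = κ²ψ with κ = √(2m(U₀ − E))/ℏ.
κ = √(2 × 2.33 × 10.1) = 6.860. The penetration depth is δ = 1/κ = 0.146.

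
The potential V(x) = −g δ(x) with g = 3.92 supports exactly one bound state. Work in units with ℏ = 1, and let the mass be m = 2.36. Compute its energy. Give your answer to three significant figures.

E = -18.1

The bound state is ψ(x) = √κ e^{−κ|x|}. The derivative jump ψ'(0⁺) − ψ'(0⁻) = −(2mg/ℏ²)ψ(0) fixes κ = mg/ℏ² = 9.251.
Then E = −ℏ²κ²/(2m) = −mg²/(2ℏ²) = -18.13.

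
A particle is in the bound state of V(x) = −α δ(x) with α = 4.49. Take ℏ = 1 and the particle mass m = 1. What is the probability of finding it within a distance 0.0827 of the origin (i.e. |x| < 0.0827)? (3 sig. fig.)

The normalised bound state is ψ = √κ e^{−κ|x|} with κ = mα/ℏ² = 4.490.
P(|x| < d) = ∫_{−d}^{d} κ e^{−2κ|x|} dx = 1 − e^{−2κd} = 1 − e^{−0.7426} = 0.5241.

P = 0.524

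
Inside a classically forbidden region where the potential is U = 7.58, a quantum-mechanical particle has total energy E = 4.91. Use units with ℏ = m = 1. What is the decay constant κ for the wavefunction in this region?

κ = 2.31

Since E < U the TISE in this region is ψ'' = κ²ψ with κ = √(2m(U − E))/ℏ.
κ = √(2 × 1 × 2.67) = 2.311.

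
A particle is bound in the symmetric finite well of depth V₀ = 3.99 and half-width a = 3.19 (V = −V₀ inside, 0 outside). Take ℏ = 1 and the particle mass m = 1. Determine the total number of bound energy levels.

Define the well-strength parameter z₀ = (a/ℏ)√(2mV₀) = 3.19 × √(2·1·3.99) = 9.011.
The even/odd transcendental equations gain one root per π/2 in z₀, giving N = 1 + ⌊2z₀/π⌋ = 1 + ⌊5.737⌋ = 6.

N = 6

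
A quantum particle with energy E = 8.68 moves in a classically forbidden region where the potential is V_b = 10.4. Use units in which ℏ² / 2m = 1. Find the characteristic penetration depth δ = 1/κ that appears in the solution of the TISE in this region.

Since E < V_b the TISE in this region is ψ'' = κ²ψ with κ = √(2m(V_b − E))/ℏ.
κ = √(2 × 0.5 × 1.72) = 1.311. The penetration depth is δ = 1/κ = 0.762.

δ = 0.762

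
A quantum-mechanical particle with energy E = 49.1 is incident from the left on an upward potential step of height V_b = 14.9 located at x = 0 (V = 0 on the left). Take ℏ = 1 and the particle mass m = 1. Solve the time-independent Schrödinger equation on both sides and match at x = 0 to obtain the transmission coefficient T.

T = 0.992

The wavenumbers are k₁ = √(2mE)/ℏ = 9.910 on the left and k₂ = √(2m(E − V_b))/ℏ = 8.270 on the right.
Matching ψ and ψ′ at x = 0 gives r = (k₁ − k₂)/(k₁ + k₂), so R = r² = 0.008129 and T = 1 − R = 0.9919.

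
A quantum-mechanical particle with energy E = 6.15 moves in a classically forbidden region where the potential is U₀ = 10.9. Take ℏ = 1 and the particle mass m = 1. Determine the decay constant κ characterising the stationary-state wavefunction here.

κ = 3.08

Since E < U₀ the TISE in this region is ψ'' = κ²ψ with κ = √(2m(U₀ − E))/ℏ.
κ = √(2 × 1 × 4.75) = 3.082.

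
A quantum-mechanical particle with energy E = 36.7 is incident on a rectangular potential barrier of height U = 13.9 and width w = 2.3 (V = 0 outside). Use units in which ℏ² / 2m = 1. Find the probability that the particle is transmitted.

Above the barrier the interior wavenumber is k₂ = √(2m(E − U))/ℏ = 4.775, giving phase k₂w = 10.98.
Matching at both interfaces gives T⁻¹ = 1 + U² sin²(k₂w) / [4E(E − U)] = 1.058, hence T = 0.945.

T = 0.945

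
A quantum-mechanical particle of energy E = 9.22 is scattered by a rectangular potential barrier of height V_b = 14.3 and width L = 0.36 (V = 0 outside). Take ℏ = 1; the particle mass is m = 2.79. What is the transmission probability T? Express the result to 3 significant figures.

T = 0.0765

Since E < V_b the interior solution is evanescent with decay constant κ = √(2m(V_b − E))/ℏ = 5.324.
κL = 1.917, sinh(κL) = 3.326.
The exact tunnelling result is T⁻¹ = 1 + V_b² sinh²(κL) / [4E(V_b − E)] = 13.07, so T = 0.0765.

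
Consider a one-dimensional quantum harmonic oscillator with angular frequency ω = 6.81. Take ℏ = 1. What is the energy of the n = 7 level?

E = 51.1

Using E_n = (n + ½)ℏω: E_7 = 7.5 × 6.81 = 51.08.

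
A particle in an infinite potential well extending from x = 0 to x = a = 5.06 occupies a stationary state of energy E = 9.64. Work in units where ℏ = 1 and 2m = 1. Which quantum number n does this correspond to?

n = 5

From E_n = n²π²ℏ²/(2ma²) invert to n = √(2ma²E)/(πℏ).
n = (5.06/π) × √(2 × 0.5 × 9.64) = 5.001 → n = 5.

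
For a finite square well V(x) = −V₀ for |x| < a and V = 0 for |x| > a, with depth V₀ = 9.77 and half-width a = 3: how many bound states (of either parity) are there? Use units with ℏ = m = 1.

N = 9

Define the well-strength parameter z₀ = (a/ℏ)√(2mV₀) = 3 × √(2·1·9.77) = 13.26.
A new bound state (alternating even/odd) appears each time z₀ passes a multiple of π/2, so N = ⌊2z₀/π⌋ + 1 = ⌊8.442⌋ + 1 = 9.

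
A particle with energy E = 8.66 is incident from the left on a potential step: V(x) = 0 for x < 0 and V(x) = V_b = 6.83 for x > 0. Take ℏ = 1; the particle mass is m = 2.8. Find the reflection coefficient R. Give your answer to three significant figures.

The wavenumbers are k₁ = √(2mE)/ℏ = 6.964 on the left and k₂ = √(2m(E − V_b))/ℏ = 3.201 on the right.
Continuity of ψ and ψ′ at the step yields the reflection amplitude r = (k₁ − k₂)/(k₁ + k₂) = 0.3702; thus R = |r|² = 0.1370, T = 0.8630.

R = 0.137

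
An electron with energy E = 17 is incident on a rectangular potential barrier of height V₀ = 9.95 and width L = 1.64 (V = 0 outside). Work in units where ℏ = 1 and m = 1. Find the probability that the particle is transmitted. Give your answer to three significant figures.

E > V₀: inside the barrier k₂ = √(2m(E − V₀))/ℏ = 3.755, k₂L = 6.158.
Matching at both interfaces gives T⁻¹ = 1 + V₀² sin²(k₂L) / [4E(E − V₀)] = 1.003, hence T = 0.997.

T = 0.997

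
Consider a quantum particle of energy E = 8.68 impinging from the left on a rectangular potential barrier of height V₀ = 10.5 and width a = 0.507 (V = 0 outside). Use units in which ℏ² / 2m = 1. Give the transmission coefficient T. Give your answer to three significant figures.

Since E < V₀ the interior solution is evanescent with decay constant κ = √(2m(V₀ − E))/ℏ = 1.349.
κa = 0.6840, sinh(κa) = 0.7386.
The exact tunnelling result is T⁻¹ = 1 + V₀² sinh²(κa) / [4E(V₀ − E)] = 1.952, so T = 0.512.

T = 0.512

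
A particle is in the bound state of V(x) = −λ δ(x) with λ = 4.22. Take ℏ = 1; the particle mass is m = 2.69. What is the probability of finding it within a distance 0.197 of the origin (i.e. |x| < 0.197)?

The normalised bound state is ψ = √κ e^{−κ|x|} with κ = mλ/ℏ² = 11.35.
P(|x| < d) = ∫_{−d}^{d} κ e^{−2κ|x|} dx = 1 − e^{−2κd} = 1 − e^{−4.473} = 0.9886.

P = 0.989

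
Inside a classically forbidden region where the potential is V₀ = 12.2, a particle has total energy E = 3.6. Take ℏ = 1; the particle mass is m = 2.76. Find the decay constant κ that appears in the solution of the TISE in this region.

κ = 6.89

Since E < V₀ the TISE in this region is ψ'' = κ²ψ with κ = √(2m(V₀ − E))/ℏ.
κ = √(2 × 2.76 × 8.6) = 6.890.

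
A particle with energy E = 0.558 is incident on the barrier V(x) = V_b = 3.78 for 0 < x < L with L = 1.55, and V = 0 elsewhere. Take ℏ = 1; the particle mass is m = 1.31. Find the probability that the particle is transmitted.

Since E < V_b the interior solution is evanescent with decay constant κ = √(2m(V_b − E))/ℏ = 2.905.
κL = 4.503, sinh(κL) = 45.16.
The exact tunnelling result is T⁻¹ = 1 + V_b² sinh²(κL) / [4E(V_b − E)] = 4053, so T = 0.000247.

T = 0.000247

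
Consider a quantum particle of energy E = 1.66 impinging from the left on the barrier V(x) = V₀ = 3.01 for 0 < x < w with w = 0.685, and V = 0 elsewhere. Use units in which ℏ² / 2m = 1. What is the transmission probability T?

Since E < V₀ the interior solution is evanescent with decay constant κ = √(2m(V₀ − E))/ℏ = 1.162.
κw = 0.7959, sinh(κw) = 0.8826.
The exact tunnelling result is T⁻¹ = 1 + V₀² sinh²(κw) / [4E(V₀ − E)] = 1.787, so T = 0.559.

T = 0.559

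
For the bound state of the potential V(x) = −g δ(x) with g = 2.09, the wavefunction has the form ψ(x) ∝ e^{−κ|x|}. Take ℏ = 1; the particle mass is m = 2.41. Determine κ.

κ = 5.04

Integrate −(ℏ²/2m)ψ'' − gδ(x)ψ = Eψ from −ε to +ε: the ψ'' term gives ψ'(0⁺) − ψ'(0⁻) and the δ term gives −(2mg/ℏ²)ψ(0).
With ψ ∝ e^{−κ|x|} this yields −2κ = −2mg/ℏ², so κ = mg/ℏ² = 5.037.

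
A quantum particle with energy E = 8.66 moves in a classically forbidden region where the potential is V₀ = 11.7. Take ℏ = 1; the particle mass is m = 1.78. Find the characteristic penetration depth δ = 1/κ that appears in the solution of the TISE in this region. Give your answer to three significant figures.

Since E < V₀ the TISE in this region is ψ'' = κ²ψ with κ = √(2m(V₀ − E))/ℏ.
κ = √(2 × 1.78 × 3.04) = 3.290. The penetration depth is δ = 1/κ = 0.304.

δ = 0.304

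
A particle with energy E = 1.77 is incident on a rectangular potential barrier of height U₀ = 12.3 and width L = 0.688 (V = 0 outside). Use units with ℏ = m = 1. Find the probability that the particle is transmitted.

T = 0.00357

E < U₀: inside the barrier ψ ∝ e^{±κx} with κ = √(2m(U₀ − E))/ℏ = 4.589.
κL = 3.157, sinh(κL) = 11.73.
The exact tunnelling result is T⁻¹ = 1 + U₀² sinh²(κL) / [4E(U₀ − E)] = 280.3, so T = 0.00357.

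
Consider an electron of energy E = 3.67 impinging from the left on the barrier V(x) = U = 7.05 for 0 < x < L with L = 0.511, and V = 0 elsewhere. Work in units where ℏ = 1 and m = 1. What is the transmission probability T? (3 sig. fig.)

E < U: inside the barrier ψ ∝ e^{±κx} with κ = √(2m(U − E))/ℏ = 2.600.
κL = 1.329, sinh(κL) = 1.755.
Matching ψ, ψ′ at both faces gives T = [1 + U² sinh²(κL) / (4E(U − E))]⁻¹ = 1/4.087 = 0.245.

T = 0.245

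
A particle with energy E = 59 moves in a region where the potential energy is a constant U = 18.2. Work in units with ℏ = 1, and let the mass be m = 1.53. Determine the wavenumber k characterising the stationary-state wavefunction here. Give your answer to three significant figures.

k = 11.2

With E > U the solution is oscillatory, ψ ∝ e^{±ikx} with k = √(2m(E − U))/ℏ.
k = √(2 × 1.53 × 40.8) = 11.17.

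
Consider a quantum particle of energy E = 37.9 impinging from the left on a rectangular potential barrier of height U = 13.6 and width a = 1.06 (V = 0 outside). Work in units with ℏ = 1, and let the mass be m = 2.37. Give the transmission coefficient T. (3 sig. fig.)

Above the barrier the interior wavenumber is k₂ = √(2m(E − U))/ℏ = 10.73, giving phase k₂a = 11.38.
Matching at both interfaces gives T⁻¹ = 1 + U² sin²(k₂a) / [4E(E − U)] = 1.043, hence T = 0.959.

T = 0.959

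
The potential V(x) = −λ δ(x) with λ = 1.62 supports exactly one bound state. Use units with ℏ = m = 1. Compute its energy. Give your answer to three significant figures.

The bound state is ψ(x) = √κ e^{−κ|x|}. The derivative jump ψ'(0⁺) − ψ'(0⁻) = −(2mλ/ℏ²)ψ(0) fixes κ = mλ/ℏ² = 1.620.
Then E = −ℏ²κ²/(2m) = −mλ²/(2ℏ²) = -1.312.

E = -1.31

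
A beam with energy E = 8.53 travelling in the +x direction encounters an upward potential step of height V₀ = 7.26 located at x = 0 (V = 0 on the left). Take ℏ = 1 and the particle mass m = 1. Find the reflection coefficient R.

R = 0.196

On each side the TISE gives plane waves with k = √(2m(E − V))/ℏ: k₁ = √(2·1·8.53) = 4.130, k₂ = √(2·1·1.27) = 1.594.
Continuity of ψ and ψ′ at the step yields the reflection amplitude r = (k₁ − k₂)/(k₁ + k₂) = 0.4431; thus R = |r|² = 0.1964, T = 0.8036.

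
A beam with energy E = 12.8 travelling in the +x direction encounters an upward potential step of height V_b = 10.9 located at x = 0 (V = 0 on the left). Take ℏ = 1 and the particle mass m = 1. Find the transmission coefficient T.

The wavenumbers are k₁ = √(2mE)/ℏ = 5.060 on the left and k₂ = √(2m(E − V_b))/ℏ = 1.949 on the right.
Matching ψ and ψ′ at x = 0 gives r = (k₁ − k₂)/(k₁ + k₂), so R = r² = 0.1969 and T = 1 − R = 0.8031.

T = 0.803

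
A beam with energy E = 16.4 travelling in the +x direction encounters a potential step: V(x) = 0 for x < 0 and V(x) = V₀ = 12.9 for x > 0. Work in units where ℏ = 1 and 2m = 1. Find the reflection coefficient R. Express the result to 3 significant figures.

R = 0.135

The wavenumbers are k₁ = √(2mE)/ℏ = 4.050 on the left and k₂ = √(2m(E − V₀))/ℏ = 1.871 on the right.
Matching ψ and ψ′ at x = 0 gives r = (k₁ − k₂)/(k₁ + k₂), so R = r² = 0.1354 and T = 1 − R = 0.8646.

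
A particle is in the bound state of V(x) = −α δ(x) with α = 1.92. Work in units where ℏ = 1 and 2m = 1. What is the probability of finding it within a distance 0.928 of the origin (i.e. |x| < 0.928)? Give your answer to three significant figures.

The normalised bound state is ψ = √κ e^{−κ|x|} with κ = mα/ℏ² = 0.9600.
P(|x| < d) = ∫_{−d}^{d} κ e^{−2κ|x|} dx = 1 − e^{−2κd} = 1 − e^{−1.782} = 0.8317.

P = 0.832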